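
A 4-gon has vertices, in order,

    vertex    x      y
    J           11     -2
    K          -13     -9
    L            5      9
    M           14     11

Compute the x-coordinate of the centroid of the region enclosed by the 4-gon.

Apply the shoelace (surveyor's) formula. First the cross-terms c_i = x_i·y_{i+1} − x_{i+1}·y_i:
  -125, -72, -71, -149  ⇒  2A = -417, A = -208.5.
Then Σ (x_i + x_{i+1})·c_i = -4248, so x̄ = -4248 / (6·(-208.5)) = 472/139.

472/139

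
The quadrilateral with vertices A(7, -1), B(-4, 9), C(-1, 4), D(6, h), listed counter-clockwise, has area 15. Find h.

-1

The doubled signed area Σ (x_i y_{i+1} − x_{i+1} y_i) is linear in h.
With h=0 it equals 22; the coefficient of h is -8 (from the two edges through D).
So -8·h + 22 = 2·15 = 30 ⇒ h = -1.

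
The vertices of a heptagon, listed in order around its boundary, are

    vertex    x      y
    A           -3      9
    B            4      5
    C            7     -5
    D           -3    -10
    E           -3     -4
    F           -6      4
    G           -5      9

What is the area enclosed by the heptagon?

148.5

Apply the shoelace (surveyor's) formula: 2A = Σ (x_i·y_{i+1} − x_{i+1}·y_i), indices taken mod 7.
Σ = (-51) + (-55) + (-85) + (-18) + (-36) + (-34) + (-18) = -297
Area = |Σ|/2 = 148.5.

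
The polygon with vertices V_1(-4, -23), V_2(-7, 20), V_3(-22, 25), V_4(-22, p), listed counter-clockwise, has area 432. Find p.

12

Write out the shoelace sum; only the two edges meeting at V_4 involve p:
2·Area = [((-22)·p − (-22)·25) + ((-22)·(-23) − (-4)·p)] + 24
       = -18·p + 1080 = 864
⇒ p = 12.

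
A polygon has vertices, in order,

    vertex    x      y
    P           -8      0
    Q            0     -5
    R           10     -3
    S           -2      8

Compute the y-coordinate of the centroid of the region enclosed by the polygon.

Apply the shoelace formula. First the cross-terms c_i = x_i·y_{i+1} − x_{i+1}·y_i:
  40, 50, 74, 64  ⇒  2A = 228, A = 114.
Then Σ (y_i + y_{i+1})·c_i = 282, so ȳ = 282 / (6·114) = 47/114.

47/114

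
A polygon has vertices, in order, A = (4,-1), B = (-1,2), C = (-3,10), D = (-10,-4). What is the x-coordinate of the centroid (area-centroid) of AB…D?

Apply the shoelace formula. First the cross-terms c_i = x_i·y_{i+1} − x_{i+1}·y_i:
  7, -4, 112, 26  ⇒  2A = 141, A = 70.5.
Then Σ (x_i + x_{i+1})·c_i = -1575, so x̄ = -1575 / (6·70.5) = -175/47.

-175/47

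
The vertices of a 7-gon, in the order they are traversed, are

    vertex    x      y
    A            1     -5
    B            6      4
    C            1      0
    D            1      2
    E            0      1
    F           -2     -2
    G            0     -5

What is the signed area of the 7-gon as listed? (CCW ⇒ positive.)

Σ = (34) + (-4) + (2) + (1) + (2) + (10) + (5) = 50
Signed area = Σ/2 = 25 (positive ⇒ counter-clockwise traversal).

25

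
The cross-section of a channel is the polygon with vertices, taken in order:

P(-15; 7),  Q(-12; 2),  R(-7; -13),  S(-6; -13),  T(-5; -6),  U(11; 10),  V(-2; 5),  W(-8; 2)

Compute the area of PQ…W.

154.5

Apply the shoelace formula: 2A = Σ (x_i·y_{i+1} − x_{i+1}·y_i), indices taken mod 8.
P→Q: (-15)(2) − (-12)(7) = 54
Q→R: (-12)(-13) − (-7)(2) = 170
R→S: (-7)(-13) − (-6)(-13) = 13
S→T: (-6)(-6) − (-5)(-13) = -29
T→U: (-5)(10) − (11)(-6) = 16
U→V: (11)(5) − (-2)(10) = 75
V→W: (-2)(2) − (-8)(5) = 36
W→P: (-8)(7) − (-15)(2) = -26
Σ = 309
Area = |Σ|/2 = 154.5.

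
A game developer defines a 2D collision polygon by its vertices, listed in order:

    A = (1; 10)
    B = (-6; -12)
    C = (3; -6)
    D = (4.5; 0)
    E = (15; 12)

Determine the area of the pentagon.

Σ = (48) + (72) + (27) + (54) + (138) = 339
Area = |Σ|/2 = 169.5.

169.5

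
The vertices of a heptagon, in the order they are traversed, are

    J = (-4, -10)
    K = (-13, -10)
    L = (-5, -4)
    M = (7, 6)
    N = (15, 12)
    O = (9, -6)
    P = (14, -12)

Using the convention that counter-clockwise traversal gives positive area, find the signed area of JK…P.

Apply the surveyor's formula: 2A = Σ (x_i·y_{i+1} − x_{i+1}·y_i), indices taken mod 7.
Σ = (-90) + (2) + (-2) + (-6) + (-198) + (-24) + (-188) = -506
Signed area = Σ/2 = -253 (negative ⇒ clockwise traversal).

-253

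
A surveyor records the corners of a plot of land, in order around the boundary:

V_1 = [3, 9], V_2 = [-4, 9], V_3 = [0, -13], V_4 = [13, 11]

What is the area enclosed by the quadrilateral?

184

Apply Gauss's area formula: 2A = Σ (x_i·y_{i+1} − x_{i+1}·y_i), indices taken mod 4.
Σ = (63) + (52) + (169) + (84) = 368
Area = |Σ|/2 = 184.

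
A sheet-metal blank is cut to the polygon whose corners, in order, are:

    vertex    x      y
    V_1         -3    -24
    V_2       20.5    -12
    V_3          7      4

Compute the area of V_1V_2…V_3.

269

Apply the shoelace (surveyor's) formula: 2A = Σ (x_i·y_{i+1} − x_{i+1}·y_i), indices taken mod 3.
Σ = (528) + (166) + (-156) = 538
Area = |Σ|/2 = 269.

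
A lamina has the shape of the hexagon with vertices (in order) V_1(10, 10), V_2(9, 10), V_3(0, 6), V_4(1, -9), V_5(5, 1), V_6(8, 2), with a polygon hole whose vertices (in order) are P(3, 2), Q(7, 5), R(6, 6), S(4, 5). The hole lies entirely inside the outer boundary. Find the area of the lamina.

Outer boundary:
Σ = (10) + (54) + (-6) + (46) + (2) + (60) = 166
Area = |Σ|/2 = 83.
Hole:
Apply the shoelace formula: 2A = Σ (x_i·y_{i+1} − x_{i+1}·y_i), indices taken mod 4.
P→Q: (3)(5) − (7)(2) = 1
Q→R: (7)(6) − (6)(5) = 12
R→S: (6)(5) − (4)(6) = 6
S→P: (4)(2) − (3)(5) = -7
Σ = 12
Area = |Σ|/2 = 6.
Net area = 83 − 6 = 77.

77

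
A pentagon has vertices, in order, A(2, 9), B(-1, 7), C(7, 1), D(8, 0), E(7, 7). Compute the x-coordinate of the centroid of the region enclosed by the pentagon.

Apply Gauss's area formula. First the cross-terms c_i = x_i·y_{i+1} − x_{i+1}·y_i:
  23, -50, -8, 56, 49  ⇒  2A = 70, A = 35.
Then Σ (x_i + x_{i+1})·c_i = 884, so x̄ = 884 / (6·35) = 442/105.

442/105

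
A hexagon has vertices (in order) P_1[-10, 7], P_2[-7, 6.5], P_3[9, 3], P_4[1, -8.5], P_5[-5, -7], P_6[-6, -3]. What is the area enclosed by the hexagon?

Cross-terms: -16, -79.5, -79.5, -49.5, -27, -72  ⇒  Σ = -323.5
Area = |Σ|/2 = 161.75.

161.75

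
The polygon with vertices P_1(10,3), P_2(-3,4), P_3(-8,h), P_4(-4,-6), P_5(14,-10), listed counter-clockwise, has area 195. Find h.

-5

Write out the shoelace sum; only the two edges meeting at P_3 involve h:
2·Area = [((-3)·h − (-8)·4) + ((-8)·(-6) − (-4)·h)] + 315
       = 1·h + 395 = 390
⇒ h = -5.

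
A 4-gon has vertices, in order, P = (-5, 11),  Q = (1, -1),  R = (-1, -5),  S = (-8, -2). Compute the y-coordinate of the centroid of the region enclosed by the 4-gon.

160/111

Apply Gauss's area formula. First the cross-terms c_i = x_i·y_{i+1} − x_{i+1}·y_i:
  -6, -6, -38, -98  ⇒  2A = -148, A = -74.
Then Σ (y_i + y_{i+1})·c_i = -640, so ȳ = -640 / (6·(-74)) = 160/111.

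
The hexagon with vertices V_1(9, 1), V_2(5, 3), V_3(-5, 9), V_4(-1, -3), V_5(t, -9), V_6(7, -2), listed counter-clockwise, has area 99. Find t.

Write out the shoelace sum; only the two edges meeting at V_5 involve t:
2·Area = [((-1)·(-9) − t·(-3)) + (t·(-2) − 7·(-9))] + 131
       = 1·t + 203 = 198
⇒ t = -5.

-5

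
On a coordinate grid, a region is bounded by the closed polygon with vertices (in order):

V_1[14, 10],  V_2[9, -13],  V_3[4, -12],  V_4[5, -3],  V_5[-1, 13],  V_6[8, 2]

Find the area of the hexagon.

136

Cross-terms: -272, -56, 48, 62, -106, 52  ⇒  Σ = -272
Area = |Σ|/2 = 136.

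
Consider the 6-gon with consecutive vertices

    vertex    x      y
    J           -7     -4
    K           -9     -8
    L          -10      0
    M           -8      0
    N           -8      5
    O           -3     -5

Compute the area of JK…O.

34

Apply the surveyor's formula: 2A = Σ (x_i·y_{i+1} − x_{i+1}·y_i), indices taken mod 6.
Σ = (20) + (-80) + (0) + (-40) + (55) + (-23) = -68
Area = |Σ|/2 = 34.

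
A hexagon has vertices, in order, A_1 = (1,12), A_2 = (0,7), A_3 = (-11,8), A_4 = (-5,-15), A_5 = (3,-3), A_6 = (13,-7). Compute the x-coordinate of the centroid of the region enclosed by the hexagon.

-167/159

Apply Gauss's area formula. First the cross-terms c_i = x_i·y_{i+1} − x_{i+1}·y_i:
  7, 77, 205, 60, 18, 163  ⇒  2A = 530, A = 265.
Then Σ (x_i + x_{i+1})·c_i = -1670, so x̄ = -1670 / (6·265) = -167/159.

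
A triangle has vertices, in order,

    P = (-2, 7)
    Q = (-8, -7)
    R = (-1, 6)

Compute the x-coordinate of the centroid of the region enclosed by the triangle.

Apply the shoelace formula. First the cross-terms c_i = x_i·y_{i+1} − x_{i+1}·y_i:
  70, -55, 5  ⇒  2A = 20, A = 10.
Then Σ (x_i + x_{i+1})·c_i = -220, so x̄ = -220 / (6·10) = -11/3.

-11/3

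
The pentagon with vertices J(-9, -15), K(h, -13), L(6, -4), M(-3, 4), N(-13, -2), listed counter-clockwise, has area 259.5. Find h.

7

The doubled signed area Σ (x_i y_{i+1} − x_{i+1} y_i) is linear in h.
With h=0 it equals 442; the coefficient of h is 11 (from the two edges through K).
So 11·h + 442 = 2·259.5 = 519 ⇒ h = 7.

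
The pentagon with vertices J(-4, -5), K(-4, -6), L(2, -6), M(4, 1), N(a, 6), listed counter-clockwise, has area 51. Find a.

2

Write out the shoelace sum; only the two edges meeting at N involve a:
2·Area = [(4·6 − a·1) + (a·(-5) − (-4)·6)] + 66
       = -6·a + 114 = 102
⇒ a = 2.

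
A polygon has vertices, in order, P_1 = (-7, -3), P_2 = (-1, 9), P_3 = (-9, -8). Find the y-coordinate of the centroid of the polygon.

Apply Gauss's area formula. First the cross-terms c_i = x_i·y_{i+1} − x_{i+1}·y_i:
  -66, 89, -29  ⇒  2A = -6, A = -3.
Then Σ (y_i + y_{i+1})·c_i = 12, so ȳ = 12 / (6·(-3)) = -2/3.

-2/3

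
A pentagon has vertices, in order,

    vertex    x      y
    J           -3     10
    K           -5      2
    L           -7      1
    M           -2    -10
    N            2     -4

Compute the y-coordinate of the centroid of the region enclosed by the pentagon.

Apply the shoelace formula. First the cross-terms c_i = x_i·y_{i+1} − x_{i+1}·y_i:
  44, 9, 72, 28, 8  ⇒  2A = 161, A = 80.5.
Then Σ (y_i + y_{i+1})·c_i = -437, so ȳ = -437 / (6·80.5) = -19/21.

-19/21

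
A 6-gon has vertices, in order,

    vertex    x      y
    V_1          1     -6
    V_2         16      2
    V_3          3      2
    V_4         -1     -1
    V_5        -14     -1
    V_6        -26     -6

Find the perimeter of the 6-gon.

|V_1V_2| = √((15)² + (8)²) = √289 = 17
|V_2V_3| = √((-13)² + (0)²) = √169 = 13
|V_3V_4| = √((-4)² + (-3)²) = √25 = 5
|V_4V_5| = √((-13)² + (0)²) = √169 = 13
|V_5V_6| = √((-12)² + (-5)²) = √169 = 13
|V_6V_1| = √((27)² + (0)²) = √729 = 27
Perimeter = 17 + 13 + 5 + 13 + 13 + 27 = 88.

88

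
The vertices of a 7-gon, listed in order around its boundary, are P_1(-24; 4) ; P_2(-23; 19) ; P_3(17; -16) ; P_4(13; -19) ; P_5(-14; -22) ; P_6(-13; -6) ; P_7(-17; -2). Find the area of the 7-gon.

Apply the shoelace formula: 2A = Σ (x_i·y_{i+1} − x_{i+1}·y_i), indices taken mod 7.
Cross-terms: -364, 45, -115, -552, -202, -76, -116  ⇒  Σ = -1380
Area = |Σ|/2 = 690.

690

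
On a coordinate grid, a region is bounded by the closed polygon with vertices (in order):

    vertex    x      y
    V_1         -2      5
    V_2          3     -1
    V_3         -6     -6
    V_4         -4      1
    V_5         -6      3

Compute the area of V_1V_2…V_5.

Σ = (-13) + (-24) + (-30) + (-6) + (-24) = -97
Area = |Σ|/2 = 48.5.

48.5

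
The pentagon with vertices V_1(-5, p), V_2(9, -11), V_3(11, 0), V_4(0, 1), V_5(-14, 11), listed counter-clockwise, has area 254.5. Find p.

-11

Write out the shoelace sum; only the two edges meeting at V_1 involve p:
2·Area = [((-14)·p − (-5)·11) + ((-5)·(-11) − 9·p)] + 146
       = -23·p + 256 = 509
⇒ p = -11.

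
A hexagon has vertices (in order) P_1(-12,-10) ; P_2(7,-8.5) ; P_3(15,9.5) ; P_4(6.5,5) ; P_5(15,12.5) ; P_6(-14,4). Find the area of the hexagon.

404.25

Cross-terms: 172, 194, 13.25, 6.25, 235, 188  ⇒  Σ = 808.5
Area = |Σ|/2 = 404.25.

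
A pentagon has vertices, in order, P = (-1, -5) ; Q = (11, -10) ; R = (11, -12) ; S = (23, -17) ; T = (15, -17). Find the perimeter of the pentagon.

|PQ| = √((12)² + (-5)²) = √169 = 13
|QR| = √((0)² + (-2)²) = √4 = 2
|RS| = √((12)² + (-5)²) = √169 = 13
|ST| = √((-8)² + (0)²) = √64 = 8
|TP| = √((-16)² + (12)²) = √400 = 20
Perimeter = 13 + 2 + 13 + 8 + 20 = 56.

56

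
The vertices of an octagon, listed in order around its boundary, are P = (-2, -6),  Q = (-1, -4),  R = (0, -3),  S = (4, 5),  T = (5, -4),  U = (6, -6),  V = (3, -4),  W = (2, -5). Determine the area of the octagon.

P→Q: (-2)(-4) − (-1)(-6) = 2
Q→R: (-1)(-3) − (0)(-4) = 3
R→S: (0)(5) − (4)(-3) = 12
S→T: (4)(-4) − (5)(5) = -41
T→U: (5)(-6) − (6)(-4) = -6
U→V: (6)(-4) − (3)(-6) = -6
V→W: (3)(-5) − (2)(-4) = -7
W→P: (2)(-6) − (-2)(-5) = -22
Σ = -65
Area = |Σ|/2 = 32.5.

32.5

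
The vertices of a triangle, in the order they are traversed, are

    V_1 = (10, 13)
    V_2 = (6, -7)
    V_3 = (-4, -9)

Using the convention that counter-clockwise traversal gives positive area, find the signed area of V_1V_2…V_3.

Apply the shoelace formula: 2A = Σ (x_i·y_{i+1} − x_{i+1}·y_i), indices taken mod 3.
Σ = (-148) + (-82) + (38) = -192
Signed area = Σ/2 = -96 (negative ⇒ clockwise traversal).

-96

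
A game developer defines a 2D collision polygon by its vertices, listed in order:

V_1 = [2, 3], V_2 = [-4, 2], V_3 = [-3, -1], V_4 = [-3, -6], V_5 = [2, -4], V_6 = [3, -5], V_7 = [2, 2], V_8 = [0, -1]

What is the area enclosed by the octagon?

Apply Gauss's area formula: 2A = Σ (x_i·y_{i+1} − x_{i+1}·y_i), indices taken mod 8.
Cross-terms: 16, 10, 15, 24, 2, 16, -2, 2  ⇒  Σ = 83
Area = |Σ|/2 = 41.5.

41.5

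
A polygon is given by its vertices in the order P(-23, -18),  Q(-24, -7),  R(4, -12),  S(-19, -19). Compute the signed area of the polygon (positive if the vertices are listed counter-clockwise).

Apply the surveyor's formula: 2A = Σ (x_i·y_{i+1} − x_{i+1}·y_i), indices taken mod 4.
P→Q: (-23)(-7) − (-24)(-18) = -271
Q→R: (-24)(-12) − (4)(-7) = 316
R→S: (4)(-19) − (-19)(-12) = -304
S→P: (-19)(-18) − (-23)(-19) = -95
Σ = -354
Signed area = Σ/2 = -177 (negative ⇒ clockwise traversal).

-177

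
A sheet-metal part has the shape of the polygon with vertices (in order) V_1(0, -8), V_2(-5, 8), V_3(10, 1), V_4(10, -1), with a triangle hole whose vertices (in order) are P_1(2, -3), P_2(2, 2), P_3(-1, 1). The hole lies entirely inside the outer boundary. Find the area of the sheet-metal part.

105

Outer boundary:
Cross-terms: -40, -85, -20, -80  ⇒  Σ = -225
Area = |Σ|/2 = 112.5.
Hole:
Σ = (10) + (4) + (1) = 15
Area = |Σ|/2 = 7.5.
Net area = 112.5 − 7.5 = 105.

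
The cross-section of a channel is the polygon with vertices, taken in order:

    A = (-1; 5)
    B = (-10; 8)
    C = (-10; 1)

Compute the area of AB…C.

31.5

Apply Gauss's area formula: 2A = Σ (x_i·y_{i+1} − x_{i+1}·y_i), indices taken mod 3.
A→B: (-1)(8) − (-10)(5) = 42
B→C: (-10)(1) − (-10)(8) = 70
C→A: (-10)(5) − (-1)(1) = -49
Σ = 63
Area = |Σ|/2 = 31.5.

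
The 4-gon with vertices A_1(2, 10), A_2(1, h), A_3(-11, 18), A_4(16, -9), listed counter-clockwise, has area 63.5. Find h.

10

The doubled signed area Σ (x_i y_{i+1} − x_{i+1} y_i) is linear in h.
With h=0 it equals -3; the coefficient of h is 13 (from the two edges through A_2).
So 13·h + -3 = 2·63.5 = 127 ⇒ h = 10.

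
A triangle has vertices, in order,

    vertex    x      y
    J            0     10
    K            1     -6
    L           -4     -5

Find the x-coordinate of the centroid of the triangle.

-1

Apply the shoelace (surveyor's) formula. First the cross-terms c_i = x_i·y_{i+1} − x_{i+1}·y_i:
  -10, -29, -40  ⇒  2A = -79, A = -39.5.
Then Σ (x_i + x_{i+1})·c_i = 237, so x̄ = 237 / (6·(-39.5)) = -1.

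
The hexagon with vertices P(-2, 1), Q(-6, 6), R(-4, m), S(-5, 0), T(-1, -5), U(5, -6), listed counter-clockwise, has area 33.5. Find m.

0

Write out the shoelace sum; only the two edges meeting at R involve m:
2·Area = [((-6)·m − (-4)·6) + ((-4)·0 − (-5)·m)] + 43
       = -1·m + 67 = 67
⇒ m = 0.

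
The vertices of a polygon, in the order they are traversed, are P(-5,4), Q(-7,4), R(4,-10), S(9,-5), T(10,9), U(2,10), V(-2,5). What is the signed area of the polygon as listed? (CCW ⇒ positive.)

196

Apply the shoelace (surveyor's) formula: 2A = Σ (x_i·y_{i+1} − x_{i+1}·y_i), indices taken mod 7.
Σ = (8) + (54) + (70) + (131) + (82) + (30) + (17) = 392
Signed area = Σ/2 = 196 (positive ⇒ counter-clockwise traversal).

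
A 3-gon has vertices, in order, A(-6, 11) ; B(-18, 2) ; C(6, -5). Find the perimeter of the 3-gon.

60

|AB| = √((-12)² + (-9)²) = √225 = 15
|BC| = √((24)² + (-7)²) = √625 = 25
|CA| = √((-12)² + (16)²) = √400 = 20
Perimeter = 15 + 25 + 20 = 60.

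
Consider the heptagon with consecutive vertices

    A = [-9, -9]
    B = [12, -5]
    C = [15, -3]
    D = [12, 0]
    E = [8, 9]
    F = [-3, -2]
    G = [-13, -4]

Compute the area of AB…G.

207

Cross-terms: 153, 39, 36, 108, 11, -14, 81  ⇒  Σ = 414
Area = |Σ|/2 = 207.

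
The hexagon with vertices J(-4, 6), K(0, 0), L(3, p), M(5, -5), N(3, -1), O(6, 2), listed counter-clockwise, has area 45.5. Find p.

Write out the shoelace sum; only the two edges meeting at L involve p:
2·Area = [(0·p − 3·0) + (3·(-5) − 5·p)] + 66
       = -5·p + 51 = 91
⇒ p = -8.

-8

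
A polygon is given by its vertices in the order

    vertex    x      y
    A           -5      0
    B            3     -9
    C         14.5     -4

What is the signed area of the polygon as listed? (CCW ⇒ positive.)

71.75

Apply the shoelace (surveyor's) formula: 2A = Σ (x_i·y_{i+1} − x_{i+1}·y_i), indices taken mod 3.
Cross-terms: 45, 118.5, -20  ⇒  Σ = 143.5
Signed area = Σ/2 = 71.75 (positive ⇒ counter-clockwise traversal).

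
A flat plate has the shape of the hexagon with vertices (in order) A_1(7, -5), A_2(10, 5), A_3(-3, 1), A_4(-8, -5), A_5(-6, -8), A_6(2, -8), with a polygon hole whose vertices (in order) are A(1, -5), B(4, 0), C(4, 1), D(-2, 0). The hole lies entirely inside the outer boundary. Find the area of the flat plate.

Outer boundary:
Σ = (85) + (25) + (23) + (34) + (64) + (46) = 277
Area = |Σ|/2 = 138.5.
Hole:
Cross-terms: 20, 4, 2, 10  ⇒  Σ = 36
Area = |Σ|/2 = 18.
Net area = 138.5 − 18 = 120.5.

120.5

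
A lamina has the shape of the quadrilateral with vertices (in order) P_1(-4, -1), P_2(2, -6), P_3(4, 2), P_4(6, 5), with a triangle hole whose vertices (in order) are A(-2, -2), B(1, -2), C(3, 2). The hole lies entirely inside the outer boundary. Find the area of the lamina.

32

Outer boundary:
P_1→P_2: (-4)(-6) − (2)(-1) = 26
P_2→P_3: (2)(2) − (4)(-6) = 28
P_3→P_4: (4)(5) − (6)(2) = 8
P_4→P_1: (6)(-1) − (-4)(5) = 14
Σ = 76
Area = |Σ|/2 = 38.
Hole:
Apply the shoelace (surveyor's) formula: 2A = Σ (x_i·y_{i+1} − x_{i+1}·y_i), indices taken mod 3.
Σ = (6) + (8) + (-2) = 12
Area = |Σ|/2 = 6.
Net area = 38 − 6 = 32.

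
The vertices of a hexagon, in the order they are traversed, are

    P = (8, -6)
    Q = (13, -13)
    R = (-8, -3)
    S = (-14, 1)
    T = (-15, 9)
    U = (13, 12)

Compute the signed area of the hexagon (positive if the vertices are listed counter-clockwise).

-400.5

Σ = (-26) + (-143) + (-50) + (-111) + (-297) + (-174) = -801
Signed area = Σ/2 = -400.5 (negative ⇒ clockwise traversal).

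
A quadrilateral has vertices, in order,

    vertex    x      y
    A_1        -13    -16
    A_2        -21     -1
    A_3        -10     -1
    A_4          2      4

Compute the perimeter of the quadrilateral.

66

|A_1A_2| = √((-8)² + (15)²) = √289 = 17
|A_2A_3| = √((11)² + (0)²) = √121 = 11
|A_3A_4| = √((12)² + (5)²) = √169 = 13
|A_4A_1| = √((-15)² + (-20)²) = √625 = 25
Perimeter = 17 + 11 + 13 + 25 = 66.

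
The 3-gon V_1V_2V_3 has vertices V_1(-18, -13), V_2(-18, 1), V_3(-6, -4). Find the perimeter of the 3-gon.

|V_1V_2| = √((0)² + (14)²) = √196 = 14
|V_2V_3| = √((12)² + (-5)²) = √169 = 13
|V_3V_1| = √((-12)² + (-9)²) = √225 = 15
Perimeter = 14 + 13 + 15 = 42.

42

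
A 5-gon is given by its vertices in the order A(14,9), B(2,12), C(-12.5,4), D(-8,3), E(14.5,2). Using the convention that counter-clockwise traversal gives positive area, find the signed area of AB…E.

Apply the shoelace formula: 2A = Σ (x_i·y_{i+1} − x_{i+1}·y_i), indices taken mod 5.
Σ = (150) + (158) + (-5.5) + (-59.5) + (102.5) = 345.5
Signed area = Σ/2 = 172.75 (positive ⇒ counter-clockwise traversal).

172.75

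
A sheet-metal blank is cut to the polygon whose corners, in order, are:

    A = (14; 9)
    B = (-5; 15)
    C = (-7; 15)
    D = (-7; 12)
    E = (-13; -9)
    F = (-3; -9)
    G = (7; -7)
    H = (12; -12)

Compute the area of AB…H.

487.5

Cross-terms: 255, 30, 21, 219, 90, 84, 0, 276  ⇒  Σ = 975
Area = |Σ|/2 = 487.5.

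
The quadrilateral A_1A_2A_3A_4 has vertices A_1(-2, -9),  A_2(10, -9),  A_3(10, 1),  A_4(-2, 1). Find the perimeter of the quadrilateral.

44

|A_1A_2| = √((12)² + (0)²) = √144 = 12
|A_2A_3| = √((0)² + (10)²) = √100 = 10
|A_3A_4| = √((-12)² + (0)²) = √144 = 12
|A_4A_1| = √((0)² + (-10)²) = √100 = 10
Perimeter = 12 + 10 + 12 + 10 = 44.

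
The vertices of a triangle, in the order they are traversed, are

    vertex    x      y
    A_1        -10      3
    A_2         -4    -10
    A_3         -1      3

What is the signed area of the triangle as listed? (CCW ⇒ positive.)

Apply the shoelace formula: 2A = Σ (x_i·y_{i+1} − x_{i+1}·y_i), indices taken mod 3.
Σ = (112) + (-22) + (27) = 117
Signed area = Σ/2 = 58.5 (positive ⇒ counter-clockwise traversal).

58.5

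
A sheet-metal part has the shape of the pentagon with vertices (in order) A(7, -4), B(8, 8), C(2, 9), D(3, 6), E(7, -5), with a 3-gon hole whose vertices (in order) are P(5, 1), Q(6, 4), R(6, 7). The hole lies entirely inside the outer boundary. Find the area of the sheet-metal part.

38

Outer boundary:
Apply the shoelace formula: 2A = Σ (x_i·y_{i+1} − x_{i+1}·y_i), indices taken mod 5.
A→B: (7)(8) − (8)(-4) = 88
B→C: (8)(9) − (2)(8) = 56
C→D: (2)(6) − (3)(9) = -15
D→E: (3)(-5) − (7)(6) = -57
E→A: (7)(-4) − (7)(-5) = 7
Σ = 79
Area = |Σ|/2 = 39.5.
Hole:
Σ = (14) + (18) + (-29) = 3
Area = |Σ|/2 = 1.5.
Net area = 39.5 − 1.5 = 38.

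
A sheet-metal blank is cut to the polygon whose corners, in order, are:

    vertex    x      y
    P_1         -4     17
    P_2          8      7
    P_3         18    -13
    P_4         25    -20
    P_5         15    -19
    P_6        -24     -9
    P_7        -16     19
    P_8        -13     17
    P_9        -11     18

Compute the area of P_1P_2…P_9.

991

Σ = (-164) + (-230) + (-35) + (-175) + (-591) + (-600) + (-25) + (-47) + (-115) = -1982
Area = |Σ|/2 = 991.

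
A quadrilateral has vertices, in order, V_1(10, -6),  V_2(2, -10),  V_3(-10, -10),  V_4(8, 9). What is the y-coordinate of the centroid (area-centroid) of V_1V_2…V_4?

Apply Gauss's area formula. First the cross-terms c_i = x_i·y_{i+1} − x_{i+1}·y_i:
  -88, -120, -10, -138  ⇒  2A = -356, A = -178.
Then Σ (y_i + y_{i+1})·c_i = 3404, so ȳ = 3404 / (6·(-178)) = -851/267.

-851/267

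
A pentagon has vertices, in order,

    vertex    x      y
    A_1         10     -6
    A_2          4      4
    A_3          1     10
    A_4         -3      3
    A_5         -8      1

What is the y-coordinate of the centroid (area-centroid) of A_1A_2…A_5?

Apply Gauss's area formula. First the cross-terms c_i = x_i·y_{i+1} − x_{i+1}·y_i:
  64, 36, 33, 21, 38  ⇒  2A = 192, A = 96.
Then Σ (y_i + y_{i+1})·c_i = 699, so ȳ = 699 / (6·96) = 233/192.

233/192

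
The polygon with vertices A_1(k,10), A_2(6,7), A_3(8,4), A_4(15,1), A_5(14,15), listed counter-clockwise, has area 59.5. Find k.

11

Write out the shoelace sum; only the two edges meeting at A_1 involve k:
2·Area = [(14·10 − k·15) + (k·7 − 6·10)] + 127
       = -8·k + 207 = 119
⇒ k = 11.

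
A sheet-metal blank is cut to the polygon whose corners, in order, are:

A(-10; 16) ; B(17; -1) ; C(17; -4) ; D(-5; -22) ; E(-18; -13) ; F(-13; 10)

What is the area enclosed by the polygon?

A→B: (-10)(-1) − (17)(16) = -262
B→C: (17)(-4) − (17)(-1) = -51
C→D: (17)(-22) − (-5)(-4) = -394
D→E: (-5)(-13) − (-18)(-22) = -331
E→F: (-18)(10) − (-13)(-13) = -349
F→A: (-13)(16) − (-10)(10) = -108
Σ = -1495
Area = |Σ|/2 = 747.5.

747.5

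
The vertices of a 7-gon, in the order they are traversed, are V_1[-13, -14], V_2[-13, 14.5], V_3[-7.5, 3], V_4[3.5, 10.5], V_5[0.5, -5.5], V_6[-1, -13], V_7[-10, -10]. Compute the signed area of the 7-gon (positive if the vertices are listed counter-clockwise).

-268.25

Apply the shoelace (surveyor's) formula: 2A = Σ (x_i·y_{i+1} − x_{i+1}·y_i), indices taken mod 7.
Σ = (-370.5) + (69.75) + (-89.25) + (-24.5) + (-12) + (-120) + (10) = -536.5
Signed area = Σ/2 = -268.25 (negative ⇒ clockwise traversal).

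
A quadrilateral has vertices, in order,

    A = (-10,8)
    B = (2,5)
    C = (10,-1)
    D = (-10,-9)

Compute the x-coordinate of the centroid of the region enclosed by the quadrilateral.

Apply the shoelace (surveyor's) formula. First the cross-terms c_i = x_i·y_{i+1} − x_{i+1}·y_i:
  -66, -52, -100, -170  ⇒  2A = -388, A = -194.
Then Σ (x_i + x_{i+1})·c_i = 3304, so x̄ = 3304 / (6·(-194)) = -826/291.

-826/291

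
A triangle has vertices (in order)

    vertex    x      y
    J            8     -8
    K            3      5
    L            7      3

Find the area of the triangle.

21

J→K: (8)(5) − (3)(-8) = 64
K→L: (3)(3) − (7)(5) = -26
L→J: (7)(-8) − (8)(3) = -80
Σ = -42
Area = |Σ|/2 = 21.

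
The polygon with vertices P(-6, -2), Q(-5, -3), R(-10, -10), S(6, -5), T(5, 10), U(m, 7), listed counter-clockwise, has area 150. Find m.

The doubled signed area Σ (x_i y_{i+1} − x_{i+1} y_i) is linear in m.
With m=0 it equals 300; the coefficient of m is -12 (from the two edges through U).
So -12·m + 300 = 2·150 = 300 ⇒ m = 0.

0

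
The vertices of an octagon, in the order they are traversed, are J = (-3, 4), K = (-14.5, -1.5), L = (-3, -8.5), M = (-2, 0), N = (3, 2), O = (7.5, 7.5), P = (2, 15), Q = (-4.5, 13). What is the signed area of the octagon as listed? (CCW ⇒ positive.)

189.875

Σ = (62.5) + (118.75) + (-17) + (-4) + (7.5) + (97.5) + (93.5) + (21) = 379.75
Signed area = Σ/2 = 189.875 (positive ⇒ counter-clockwise traversal).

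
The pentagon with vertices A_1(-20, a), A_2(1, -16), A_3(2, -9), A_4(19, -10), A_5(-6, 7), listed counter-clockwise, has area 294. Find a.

17

Write out the shoelace sum; only the two edges meeting at A_1 involve a:
2·Area = [((-6)·a − (-20)·7) + ((-20)·(-16) − 1·a)] + 247
       = -7·a + 707 = 588
⇒ a = 17.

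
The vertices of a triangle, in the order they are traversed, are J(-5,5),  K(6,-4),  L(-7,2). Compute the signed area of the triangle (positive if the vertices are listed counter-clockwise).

Σ = (-10) + (-16) + (-25) = -51
Signed area = Σ/2 = -25.5 (negative ⇒ clockwise traversal).

-25.5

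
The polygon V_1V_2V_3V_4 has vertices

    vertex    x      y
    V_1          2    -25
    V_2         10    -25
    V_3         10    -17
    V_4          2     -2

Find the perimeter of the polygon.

|V_1V_2| = √((8)² + (0)²) = √64 = 8
|V_2V_3| = √((0)² + (8)²) = √64 = 8
|V_3V_4| = √((-8)² + (15)²) = √289 = 17
|V_4V_1| = √((0)² + (-23)²) = √529 = 23
Perimeter = 8 + 8 + 17 + 23 = 56.

56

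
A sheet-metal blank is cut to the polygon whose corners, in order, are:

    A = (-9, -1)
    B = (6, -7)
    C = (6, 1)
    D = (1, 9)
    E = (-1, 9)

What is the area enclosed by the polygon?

Apply the surveyor's formula: 2A = Σ (x_i·y_{i+1} − x_{i+1}·y_i), indices taken mod 5.
Σ = (69) + (48) + (53) + (18) + (82) = 270
Area = |Σ|/2 = 135.

135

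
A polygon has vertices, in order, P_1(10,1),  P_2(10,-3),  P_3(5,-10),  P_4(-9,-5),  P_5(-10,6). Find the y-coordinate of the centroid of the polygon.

Apply the surveyor's formula. First the cross-terms c_i = x_i·y_{i+1} − x_{i+1}·y_i:
  -40, -85, -115, -104, -70  ⇒  2A = -414, A = -207.
Then Σ (y_i + y_{i+1})·c_i = 2316, so ȳ = 2316 / (6·(-207)) = -386/207.

-386/207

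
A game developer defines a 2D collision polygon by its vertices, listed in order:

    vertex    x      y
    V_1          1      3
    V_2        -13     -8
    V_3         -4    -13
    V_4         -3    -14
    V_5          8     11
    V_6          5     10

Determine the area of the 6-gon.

Apply Gauss's area formula: 2A = Σ (x_i·y_{i+1} − x_{i+1}·y_i), indices taken mod 6.
V_1→V_2: (1)(-8) − (-13)(3) = 31
V_2→V_3: (-13)(-13) − (-4)(-8) = 137
V_3→V_4: (-4)(-14) − (-3)(-13) = 17
V_4→V_5: (-3)(11) − (8)(-14) = 79
V_5→V_6: (8)(10) − (5)(11) = 25
V_6→V_1: (5)(3) − (1)(10) = 5
Σ = 294
Area = |Σ|/2 = 147.

147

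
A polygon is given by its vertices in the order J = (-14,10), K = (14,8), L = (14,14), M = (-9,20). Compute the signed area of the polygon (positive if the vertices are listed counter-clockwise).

Cross-terms: -252, 84, 406, 190  ⇒  Σ = 428
Signed area = Σ/2 = 214 (positive ⇒ counter-clockwise traversal).

214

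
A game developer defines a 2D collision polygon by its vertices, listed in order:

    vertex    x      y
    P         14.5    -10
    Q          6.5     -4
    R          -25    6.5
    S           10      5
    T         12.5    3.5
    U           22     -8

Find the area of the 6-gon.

274.625

P→Q: (14.5)(-4) − (6.5)(-10) = 7
Q→R: (6.5)(6.5) − (-25)(-4) = -57.75
R→S: (-25)(5) − (10)(6.5) = -190
S→T: (10)(3.5) − (12.5)(5) = -27.5
T→U: (12.5)(-8) − (22)(3.5) = -177
U→P: (22)(-10) − (14.5)(-8) = -104
Σ = -549.25
Area = |Σ|/2 = 274.625.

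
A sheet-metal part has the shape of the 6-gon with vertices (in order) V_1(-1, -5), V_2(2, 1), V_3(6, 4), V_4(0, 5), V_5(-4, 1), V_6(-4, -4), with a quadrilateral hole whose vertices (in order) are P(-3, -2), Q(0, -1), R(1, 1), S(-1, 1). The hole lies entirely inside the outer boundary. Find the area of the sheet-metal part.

Outer boundary:
Σ = (9) + (2) + (30) + (20) + (20) + (16) = 97
Area = |Σ|/2 = 48.5.
Hole:
Apply the surveyor's formula: 2A = Σ (x_i·y_{i+1} − x_{i+1}·y_i), indices taken mod 4.
P→Q: (-3)(-1) − (0)(-2) = 3
Q→R: (0)(1) − (1)(-1) = 1
R→S: (1)(1) − (-1)(1) = 2
S→P: (-1)(-2) − (-3)(1) = 5
Σ = 11
Area = |Σ|/2 = 5.5.
Net area = 48.5 − 5.5 = 43.

43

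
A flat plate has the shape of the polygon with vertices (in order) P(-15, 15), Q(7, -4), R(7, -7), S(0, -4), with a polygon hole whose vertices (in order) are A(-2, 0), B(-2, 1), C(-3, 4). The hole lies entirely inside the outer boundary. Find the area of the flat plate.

Outer boundary:
Σ = (-45) + (-21) + (-28) + (-60) = -154
Area = |Σ|/2 = 77.
Hole:
Σ = (-2) + (-5) + (8) = 1
Area = |Σ|/2 = 0.5.
Net area = 77 − 0.5 = 76.5.

76.5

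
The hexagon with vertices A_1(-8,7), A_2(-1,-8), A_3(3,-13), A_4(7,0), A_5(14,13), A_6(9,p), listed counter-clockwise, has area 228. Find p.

10

Write out the shoelace sum; only the two edges meeting at A_6 involve p:
2·Area = [(14·p − 9·13) + (9·7 − (-8)·p)] + 290
       = 22·p + 236 = 456
⇒ p = 10.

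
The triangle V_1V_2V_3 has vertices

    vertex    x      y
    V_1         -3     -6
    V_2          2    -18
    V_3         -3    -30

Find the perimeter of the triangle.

50

|V_1V_2| = √((5)² + (-12)²) = √169 = 13
|V_2V_3| = √((-5)² + (-12)²) = √169 = 13
|V_3V_1| = √((0)² + (24)²) = √576 = 24
Perimeter = 13 + 13 + 24 = 50.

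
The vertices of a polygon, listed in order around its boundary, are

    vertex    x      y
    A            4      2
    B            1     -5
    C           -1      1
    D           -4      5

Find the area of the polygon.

Apply the shoelace (surveyor's) formula: 2A = Σ (x_i·y_{i+1} − x_{i+1}·y_i), indices taken mod 4.
Σ = (-22) + (-4) + (-1) + (-28) = -55
Area = |Σ|/2 = 27.5.

27.5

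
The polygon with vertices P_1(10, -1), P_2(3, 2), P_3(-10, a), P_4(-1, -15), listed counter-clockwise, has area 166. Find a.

The doubled signed area Σ (x_i y_{i+1} − x_{i+1} y_i) is linear in a.
With a=0 it equals 344; the coefficient of a is 4 (from the two edges through P_3).
So 4·a + 344 = 2·166 = 332 ⇒ a = -3.

-3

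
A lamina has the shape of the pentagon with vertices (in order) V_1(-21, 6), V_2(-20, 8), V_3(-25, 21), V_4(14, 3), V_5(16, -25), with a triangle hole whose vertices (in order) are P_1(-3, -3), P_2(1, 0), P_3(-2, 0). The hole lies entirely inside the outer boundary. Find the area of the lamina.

727.5

Outer boundary:
Apply Gauss's area formula: 2A = Σ (x_i·y_{i+1} − x_{i+1}·y_i), indices taken mod 5.
Σ = (-48) + (-220) + (-369) + (-398) + (-429) = -1464
Area = |Σ|/2 = 732.
Hole:
Apply the shoelace formula: 2A = Σ (x_i·y_{i+1} − x_{i+1}·y_i), indices taken mod 3.
Σ = (3) + (0) + (6) = 9
Area = |Σ|/2 = 4.5.
Net area = 732 − 4.5 = 727.5.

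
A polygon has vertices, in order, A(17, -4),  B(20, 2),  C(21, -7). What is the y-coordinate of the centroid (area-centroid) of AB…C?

-3

Apply the surveyor's formula. First the cross-terms c_i = x_i·y_{i+1} − x_{i+1}·y_i:
  114, -182, 35  ⇒  2A = -33, A = -16.5.
Then Σ (y_i + y_{i+1})·c_i = 297, so ȳ = 297 / (6·(-16.5)) = -3.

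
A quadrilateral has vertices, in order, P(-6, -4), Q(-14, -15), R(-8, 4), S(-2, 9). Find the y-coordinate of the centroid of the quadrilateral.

Apply the surveyor's formula. First the cross-terms c_i = x_i·y_{i+1} − x_{i+1}·y_i:
  34, -176, -64, 62  ⇒  2A = -144, A = -72.
Then Σ (y_i + y_{i+1})·c_i = 768, so ȳ = 768 / (6·(-72)) = -16/9.

-16/9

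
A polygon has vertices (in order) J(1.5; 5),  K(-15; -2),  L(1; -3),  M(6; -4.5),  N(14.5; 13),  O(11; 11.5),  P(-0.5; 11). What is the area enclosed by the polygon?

Apply the shoelace (surveyor's) formula: 2A = Σ (x_i·y_{i+1} − x_{i+1}·y_i), indices taken mod 7.
Σ = (72) + (47) + (13.5) + (143.25) + (23.75) + (126.75) + (-19) = 407.25
Area = |Σ|/2 = 203.625.

203.625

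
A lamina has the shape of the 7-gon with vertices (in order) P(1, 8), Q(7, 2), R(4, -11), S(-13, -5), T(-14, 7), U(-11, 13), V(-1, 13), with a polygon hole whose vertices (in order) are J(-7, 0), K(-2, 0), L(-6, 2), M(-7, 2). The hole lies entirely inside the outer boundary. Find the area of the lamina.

Outer boundary:
Apply the shoelace (surveyor's) formula: 2A = Σ (x_i·y_{i+1} − x_{i+1}·y_i), indices taken mod 7.
Σ = (-54) + (-85) + (-163) + (-161) + (-105) + (-130) + (-21) = -719
Area = |Σ|/2 = 359.5.
Hole:
Apply the surveyor's formula: 2A = Σ (x_i·y_{i+1} − x_{i+1}·y_i), indices taken mod 4.
Σ = (0) + (-4) + (2) + (14) = 12
Area = |Σ|/2 = 6.
Net area = 359.5 − 6 = 353.5.

353.5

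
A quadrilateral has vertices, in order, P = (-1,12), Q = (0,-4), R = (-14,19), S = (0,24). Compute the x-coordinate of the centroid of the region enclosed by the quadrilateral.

Apply the shoelace formula. First the cross-terms c_i = x_i·y_{i+1} − x_{i+1}·y_i:
  4, -56, -336, 24  ⇒  2A = -364, A = -182.
Then Σ (x_i + x_{i+1})·c_i = 5460, so x̄ = 5460 / (6·(-182)) = -5.

-5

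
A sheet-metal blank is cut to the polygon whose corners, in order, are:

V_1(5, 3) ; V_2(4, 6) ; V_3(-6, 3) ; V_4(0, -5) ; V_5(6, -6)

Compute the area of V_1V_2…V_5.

87

Apply the surveyor's formula: 2A = Σ (x_i·y_{i+1} − x_{i+1}·y_i), indices taken mod 5.
Σ = (18) + (48) + (30) + (30) + (48) = 174
Area = |Σ|/2 = 87.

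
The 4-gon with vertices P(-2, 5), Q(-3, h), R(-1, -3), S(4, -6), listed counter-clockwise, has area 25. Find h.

0

Write out the shoelace sum; only the two edges meeting at Q involve h:
2·Area = [((-2)·h − (-3)·5) + ((-3)·(-3) − (-1)·h)] + 26
       = -1·h + 50 = 50
⇒ h = 0.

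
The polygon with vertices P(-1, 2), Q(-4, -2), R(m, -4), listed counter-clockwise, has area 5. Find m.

Write out the shoelace sum; only the two edges meeting at R involve m:
2·Area = [((-4)·(-4) − m·(-2)) + (m·2 − (-1)·(-4))] + 10
       = 4·m + 22 = 10
⇒ m = -3.

-3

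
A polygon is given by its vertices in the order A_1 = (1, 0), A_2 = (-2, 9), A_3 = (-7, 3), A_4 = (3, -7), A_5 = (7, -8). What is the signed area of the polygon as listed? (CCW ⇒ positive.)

69.5

A_1→A_2: (1)(9) − (-2)(0) = 9
A_2→A_3: (-2)(3) − (-7)(9) = 57
A_3→A_4: (-7)(-7) − (3)(3) = 40
A_4→A_5: (3)(-8) − (7)(-7) = 25
A_5→A_1: (7)(0) − (1)(-8) = 8
Σ = 139
Signed area = Σ/2 = 69.5 (positive ⇒ counter-clockwise traversal).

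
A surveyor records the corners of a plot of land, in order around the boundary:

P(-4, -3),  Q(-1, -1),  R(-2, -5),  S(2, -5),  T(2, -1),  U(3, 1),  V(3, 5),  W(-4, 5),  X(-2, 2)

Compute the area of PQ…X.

50

Apply the surveyor's formula: 2A = Σ (x_i·y_{i+1} − x_{i+1}·y_i), indices taken mod 9.
P→Q: (-4)(-1) − (-1)(-3) = 1
Q→R: (-1)(-5) − (-2)(-1) = 3
R→S: (-2)(-5) − (2)(-5) = 20
S→T: (2)(-1) − (2)(-5) = 8
T→U: (2)(1) − (3)(-1) = 5
U→V: (3)(5) − (3)(1) = 12
V→W: (3)(5) − (-4)(5) = 35
W→X: (-4)(2) − (-2)(5) = 2
X→P: (-2)(-3) − (-4)(2) = 14
Σ = 100
Area = |Σ|/2 = 50.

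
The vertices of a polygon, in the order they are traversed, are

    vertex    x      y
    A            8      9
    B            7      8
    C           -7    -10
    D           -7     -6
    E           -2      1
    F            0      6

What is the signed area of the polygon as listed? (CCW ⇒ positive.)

A→B: (8)(8) − (7)(9) = 1
B→C: (7)(-10) − (-7)(8) = -14
C→D: (-7)(-6) − (-7)(-10) = -28
D→E: (-7)(1) − (-2)(-6) = -19
E→F: (-2)(6) − (0)(1) = -12
F→A: (0)(9) − (8)(6) = -48
Σ = -120
Signed area = Σ/2 = -60 (negative ⇒ clockwise traversal).

-60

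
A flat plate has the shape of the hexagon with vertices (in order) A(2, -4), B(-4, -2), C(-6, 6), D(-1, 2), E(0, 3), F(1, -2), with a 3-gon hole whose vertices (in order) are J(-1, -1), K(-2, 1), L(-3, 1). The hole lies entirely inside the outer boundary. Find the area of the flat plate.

Outer boundary:
Σ = (-20) + (-36) + (-6) + (-3) + (-3) + (0) = -68
Area = |Σ|/2 = 34.
Hole:
Cross-terms: -3, 1, 4  ⇒  Σ = 2
Area = |Σ|/2 = 1.
Net area = 34 − 1 = 33.

33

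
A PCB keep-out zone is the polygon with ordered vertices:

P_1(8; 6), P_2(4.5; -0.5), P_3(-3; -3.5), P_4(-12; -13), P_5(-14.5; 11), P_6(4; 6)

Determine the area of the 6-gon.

263.375

Apply the surveyor's formula: 2A = Σ (x_i·y_{i+1} − x_{i+1}·y_i), indices taken mod 6.
Σ = (-31) + (-17.25) + (-3) + (-320.5) + (-131) + (-24) = -526.75
Area = |Σ|/2 = 263.375.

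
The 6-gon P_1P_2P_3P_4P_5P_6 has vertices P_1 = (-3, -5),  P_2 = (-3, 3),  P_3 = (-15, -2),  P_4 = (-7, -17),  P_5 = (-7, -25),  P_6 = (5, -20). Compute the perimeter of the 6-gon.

76

|P_1P_2| = √((0)² + (8)²) = √64 = 8
|P_2P_3| = √((-12)² + (-5)²) = √169 = 13
|P_3P_4| = √((8)² + (-15)²) = √289 = 17
|P_4P_5| = √((0)² + (-8)²) = √64 = 8
|P_5P_6| = √((12)² + (5)²) = √169 = 13
|P_6P_1| = √((-8)² + (15)²) = √289 = 17
Perimeter = 8 + 13 + 17 + 8 + 13 + 17 = 76.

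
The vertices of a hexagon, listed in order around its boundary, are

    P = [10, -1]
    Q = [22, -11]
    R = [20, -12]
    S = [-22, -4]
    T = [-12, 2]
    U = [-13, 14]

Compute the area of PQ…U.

418.5

Σ = (-88) + (-44) + (-344) + (-92) + (-142) + (-127) = -837
Area = |Σ|/2 = 418.5.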